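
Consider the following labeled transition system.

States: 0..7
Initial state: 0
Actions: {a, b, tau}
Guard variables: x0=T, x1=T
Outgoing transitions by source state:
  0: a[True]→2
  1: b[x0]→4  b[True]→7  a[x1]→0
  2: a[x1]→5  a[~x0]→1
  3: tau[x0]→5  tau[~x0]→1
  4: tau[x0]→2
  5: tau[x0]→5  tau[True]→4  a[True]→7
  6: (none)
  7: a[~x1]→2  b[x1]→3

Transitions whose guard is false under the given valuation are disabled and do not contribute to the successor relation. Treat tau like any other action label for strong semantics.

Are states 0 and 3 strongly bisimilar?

Answer: NOT BISIMILAR

Trace:
Compute ~ classes (split until stable):
  round 0: {{0,1,2,3,4,5,6,7}}
  round 1: {{0,2},{1},{3,4},{5},{6},{7}}
  round 2: {{0},{1},{2},{3},{4},{5},{6},{7}}
8 equivalence class(es) (converged in 3)
0∈{0}, 3∈{3}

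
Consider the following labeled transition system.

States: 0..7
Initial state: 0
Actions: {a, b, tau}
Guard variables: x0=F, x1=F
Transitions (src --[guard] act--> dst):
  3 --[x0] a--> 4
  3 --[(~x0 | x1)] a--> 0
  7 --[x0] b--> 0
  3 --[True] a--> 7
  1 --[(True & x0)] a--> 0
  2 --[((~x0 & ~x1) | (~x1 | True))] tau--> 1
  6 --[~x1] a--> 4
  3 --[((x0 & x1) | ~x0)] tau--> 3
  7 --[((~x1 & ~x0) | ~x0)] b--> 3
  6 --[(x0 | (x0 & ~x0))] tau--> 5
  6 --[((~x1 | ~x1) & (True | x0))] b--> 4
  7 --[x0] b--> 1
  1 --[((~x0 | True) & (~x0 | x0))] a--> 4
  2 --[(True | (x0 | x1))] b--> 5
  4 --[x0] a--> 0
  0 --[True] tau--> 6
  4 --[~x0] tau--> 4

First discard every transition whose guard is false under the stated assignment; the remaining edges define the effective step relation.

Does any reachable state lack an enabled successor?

Answer: DEADLOCK-FREE

Analysis:
Reach set: {0,4,6}
  0: tau→6  [1 exit(s)]
  4: tau→4  [1 exit(s)]
  6: a→4  b→4  [2 exit(s)]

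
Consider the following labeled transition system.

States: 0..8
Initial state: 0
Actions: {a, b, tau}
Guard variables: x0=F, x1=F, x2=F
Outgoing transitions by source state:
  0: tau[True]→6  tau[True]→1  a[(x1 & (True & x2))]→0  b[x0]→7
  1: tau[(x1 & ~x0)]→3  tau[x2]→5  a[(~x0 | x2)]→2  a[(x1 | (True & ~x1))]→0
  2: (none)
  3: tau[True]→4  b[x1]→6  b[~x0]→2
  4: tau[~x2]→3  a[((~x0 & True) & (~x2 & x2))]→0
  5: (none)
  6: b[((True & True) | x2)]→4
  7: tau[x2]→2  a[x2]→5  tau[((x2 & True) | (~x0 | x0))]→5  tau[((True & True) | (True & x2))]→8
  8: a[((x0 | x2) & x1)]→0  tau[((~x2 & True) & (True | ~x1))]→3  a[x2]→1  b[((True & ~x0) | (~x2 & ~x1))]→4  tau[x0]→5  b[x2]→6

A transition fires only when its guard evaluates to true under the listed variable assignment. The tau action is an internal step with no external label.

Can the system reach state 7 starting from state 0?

Answer: UNREACHABLE

Analysis:
Guard filter leaves 12 enabled edge(s).
L0 = {0}
L1 = {1,6}  now seen {0,1,6}
L2 = {2,4}  now seen {0,1,2,4,6}
L3 = {3}  now seen {0,1,2,3,4,6}
R = {0,1,2,3,4,6}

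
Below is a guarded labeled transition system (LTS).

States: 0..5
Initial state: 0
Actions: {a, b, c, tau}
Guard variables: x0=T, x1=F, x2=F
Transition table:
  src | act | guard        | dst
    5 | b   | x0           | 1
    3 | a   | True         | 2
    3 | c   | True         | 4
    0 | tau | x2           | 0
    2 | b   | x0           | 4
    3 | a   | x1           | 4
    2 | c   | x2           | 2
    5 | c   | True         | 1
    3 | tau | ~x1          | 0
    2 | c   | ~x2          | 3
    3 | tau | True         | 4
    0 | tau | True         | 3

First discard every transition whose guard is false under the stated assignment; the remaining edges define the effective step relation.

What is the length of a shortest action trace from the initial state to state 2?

Answer: 2

Trace:
Breadth-first toward 2:
  Layer 0: {0}
  Layer 1: {3}
  Layer 2: {2,4}
first hit 2 at d=2 via tau·a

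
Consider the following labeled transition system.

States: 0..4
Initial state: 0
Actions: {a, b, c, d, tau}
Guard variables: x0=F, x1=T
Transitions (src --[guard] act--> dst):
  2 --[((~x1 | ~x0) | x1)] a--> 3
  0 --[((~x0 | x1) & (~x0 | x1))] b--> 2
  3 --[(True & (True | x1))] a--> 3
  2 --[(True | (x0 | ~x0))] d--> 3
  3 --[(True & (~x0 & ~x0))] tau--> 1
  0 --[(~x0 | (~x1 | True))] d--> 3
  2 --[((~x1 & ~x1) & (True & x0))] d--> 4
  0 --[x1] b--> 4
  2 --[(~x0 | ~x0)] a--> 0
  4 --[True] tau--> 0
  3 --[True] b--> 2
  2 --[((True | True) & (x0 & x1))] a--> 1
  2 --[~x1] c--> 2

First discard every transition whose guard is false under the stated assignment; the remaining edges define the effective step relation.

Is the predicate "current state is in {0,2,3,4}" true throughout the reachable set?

Answer: INVARIANT VIOLATED at state 1

Working:
Allowed set {0,2,3,4}
Reachable = {0,1,2,3,4}
  0: safe
  1: VIOLATES
  2: safe
  3: safe
  4: safe
witness against invariant: d·tau → 1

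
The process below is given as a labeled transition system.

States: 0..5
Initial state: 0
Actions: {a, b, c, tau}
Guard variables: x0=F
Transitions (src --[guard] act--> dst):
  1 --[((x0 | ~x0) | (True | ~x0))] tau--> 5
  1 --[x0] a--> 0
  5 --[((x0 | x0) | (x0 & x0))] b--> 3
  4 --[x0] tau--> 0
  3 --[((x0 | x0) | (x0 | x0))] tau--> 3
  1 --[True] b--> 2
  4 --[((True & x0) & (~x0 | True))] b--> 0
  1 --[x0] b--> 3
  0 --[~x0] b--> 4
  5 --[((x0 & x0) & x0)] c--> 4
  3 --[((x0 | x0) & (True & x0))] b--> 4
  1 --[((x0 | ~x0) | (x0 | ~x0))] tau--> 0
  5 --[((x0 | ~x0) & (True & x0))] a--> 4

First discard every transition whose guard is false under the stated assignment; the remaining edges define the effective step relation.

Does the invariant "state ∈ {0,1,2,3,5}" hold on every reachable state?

Answer: INVARIANT VIOLATED at state 4

Trace:
Allowed set {0,1,2,3,5}
R = {0,4}
  0: ✓
  4: outside
reach 4 via b — violates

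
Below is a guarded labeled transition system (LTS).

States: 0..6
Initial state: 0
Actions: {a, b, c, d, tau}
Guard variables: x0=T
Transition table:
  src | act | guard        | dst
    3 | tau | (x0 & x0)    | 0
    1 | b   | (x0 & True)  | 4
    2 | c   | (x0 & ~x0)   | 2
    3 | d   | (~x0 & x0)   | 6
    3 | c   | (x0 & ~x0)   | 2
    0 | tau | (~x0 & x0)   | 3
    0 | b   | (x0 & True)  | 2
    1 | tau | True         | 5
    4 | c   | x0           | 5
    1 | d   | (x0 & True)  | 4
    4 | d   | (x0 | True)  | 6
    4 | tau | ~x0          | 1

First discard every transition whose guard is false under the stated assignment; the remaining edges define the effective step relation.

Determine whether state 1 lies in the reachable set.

7 transition(s) survive guard evaluation.
depth 0: {0}
depth 1: {2}  cumulative {0,2}
Reachable = {0,2}

Answer: UNREACHABLE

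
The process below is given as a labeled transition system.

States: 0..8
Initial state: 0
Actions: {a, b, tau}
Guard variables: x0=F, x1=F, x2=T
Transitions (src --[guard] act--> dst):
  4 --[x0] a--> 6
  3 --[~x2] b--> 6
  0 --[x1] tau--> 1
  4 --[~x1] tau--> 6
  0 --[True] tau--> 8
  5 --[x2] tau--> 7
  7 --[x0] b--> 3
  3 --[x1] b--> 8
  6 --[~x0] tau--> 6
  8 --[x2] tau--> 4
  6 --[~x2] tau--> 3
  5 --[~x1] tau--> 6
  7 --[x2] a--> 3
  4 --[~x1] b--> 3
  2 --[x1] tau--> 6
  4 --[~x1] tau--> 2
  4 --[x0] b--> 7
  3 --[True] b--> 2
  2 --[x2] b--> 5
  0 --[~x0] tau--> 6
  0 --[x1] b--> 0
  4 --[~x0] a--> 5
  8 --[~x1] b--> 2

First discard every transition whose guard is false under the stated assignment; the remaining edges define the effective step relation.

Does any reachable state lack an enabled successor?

R = {0,2,3,4,5,6,7,8}
  0: tau→6  tau→8  [2 exit(s)]
  2: b→5  [1 exit(s)]
  3: b→2  [1 exit(s)]
  4: a→5  b→3  tau→2  tau→6  [4 exit(s)]
  5: tau→6  tau→7  [2 exit(s)]
  6: tau→6  [1 exit(s)]
  7: a→3  [1 exit(s)]
  8: b→2  tau→4  [2 exit(s)]

Answer: DEADLOCK-FREE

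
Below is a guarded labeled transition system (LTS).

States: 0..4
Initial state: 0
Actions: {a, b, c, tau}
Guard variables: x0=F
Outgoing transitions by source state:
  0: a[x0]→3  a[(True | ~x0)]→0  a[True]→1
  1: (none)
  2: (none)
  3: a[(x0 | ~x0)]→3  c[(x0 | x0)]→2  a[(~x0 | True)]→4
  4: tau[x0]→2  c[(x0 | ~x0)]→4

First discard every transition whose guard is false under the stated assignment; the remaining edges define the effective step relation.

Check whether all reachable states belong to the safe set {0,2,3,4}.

Safe = {0,2,3,4}
Reach set: {0,1}
  0: ok
  1: ✗ unsafe
counterexample path to 1: a

Answer: INVARIANT VIOLATED at state 1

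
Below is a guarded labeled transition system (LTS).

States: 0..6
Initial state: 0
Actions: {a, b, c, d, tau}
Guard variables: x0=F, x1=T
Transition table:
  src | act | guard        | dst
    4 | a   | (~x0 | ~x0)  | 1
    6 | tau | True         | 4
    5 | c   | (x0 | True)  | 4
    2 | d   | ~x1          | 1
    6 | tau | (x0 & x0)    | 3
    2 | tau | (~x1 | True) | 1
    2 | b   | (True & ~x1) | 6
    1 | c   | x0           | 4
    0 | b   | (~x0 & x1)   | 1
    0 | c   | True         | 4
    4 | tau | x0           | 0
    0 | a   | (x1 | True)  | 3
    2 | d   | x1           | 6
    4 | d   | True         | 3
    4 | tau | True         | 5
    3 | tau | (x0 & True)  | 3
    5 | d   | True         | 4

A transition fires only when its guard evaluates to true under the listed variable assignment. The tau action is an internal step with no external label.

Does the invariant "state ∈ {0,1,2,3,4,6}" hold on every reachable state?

Safe = {0,1,2,3,4,6}
Reachable = {0,1,3,4,5}
  0: safe
  1: safe
  3: safe
  4: safe
  5: ✗ unsafe
witness against invariant: c·tau → 5

Answer: INVARIANT VIOLATED at state 5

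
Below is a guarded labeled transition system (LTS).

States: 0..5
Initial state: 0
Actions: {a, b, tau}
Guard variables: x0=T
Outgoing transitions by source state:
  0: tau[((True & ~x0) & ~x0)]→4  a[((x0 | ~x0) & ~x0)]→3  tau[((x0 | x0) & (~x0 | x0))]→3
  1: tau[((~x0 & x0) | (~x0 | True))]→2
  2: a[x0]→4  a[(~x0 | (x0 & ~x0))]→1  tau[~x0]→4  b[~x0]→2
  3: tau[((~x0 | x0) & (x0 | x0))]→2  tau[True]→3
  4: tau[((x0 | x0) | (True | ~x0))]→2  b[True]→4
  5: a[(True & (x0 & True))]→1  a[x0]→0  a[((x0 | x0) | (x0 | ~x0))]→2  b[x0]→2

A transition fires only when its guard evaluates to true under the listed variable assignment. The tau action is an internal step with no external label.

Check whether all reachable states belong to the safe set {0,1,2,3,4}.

Inv-set: {0,1,2,3,4}
R = {0,2,3,4}
  0: safe
  2: safe
  3: safe
  4: safe

Answer: INVARIANT HOLDS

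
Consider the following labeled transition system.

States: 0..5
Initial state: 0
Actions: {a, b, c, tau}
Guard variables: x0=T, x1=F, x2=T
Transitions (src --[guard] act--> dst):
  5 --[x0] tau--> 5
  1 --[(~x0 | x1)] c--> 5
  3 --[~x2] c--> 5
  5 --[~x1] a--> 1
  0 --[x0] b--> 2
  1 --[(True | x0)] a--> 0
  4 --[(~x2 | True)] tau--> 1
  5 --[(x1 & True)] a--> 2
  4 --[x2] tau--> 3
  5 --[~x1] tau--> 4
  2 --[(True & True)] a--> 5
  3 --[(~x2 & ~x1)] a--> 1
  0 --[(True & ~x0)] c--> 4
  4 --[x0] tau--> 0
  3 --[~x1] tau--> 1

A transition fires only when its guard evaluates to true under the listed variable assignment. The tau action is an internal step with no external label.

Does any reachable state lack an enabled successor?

Answer: DEADLOCK-FREE

Working:
Reach set: {0,1,2,3,4,5}
  0: b→2  [1 out]
  1: a→0  [1 out]
  2: a→5  [1 out]
  3: tau→1  [1 out]
  4: tau→0  tau→1  tau→3  [3 out]
  5: a→1  tau→4  tau→5  [3 out]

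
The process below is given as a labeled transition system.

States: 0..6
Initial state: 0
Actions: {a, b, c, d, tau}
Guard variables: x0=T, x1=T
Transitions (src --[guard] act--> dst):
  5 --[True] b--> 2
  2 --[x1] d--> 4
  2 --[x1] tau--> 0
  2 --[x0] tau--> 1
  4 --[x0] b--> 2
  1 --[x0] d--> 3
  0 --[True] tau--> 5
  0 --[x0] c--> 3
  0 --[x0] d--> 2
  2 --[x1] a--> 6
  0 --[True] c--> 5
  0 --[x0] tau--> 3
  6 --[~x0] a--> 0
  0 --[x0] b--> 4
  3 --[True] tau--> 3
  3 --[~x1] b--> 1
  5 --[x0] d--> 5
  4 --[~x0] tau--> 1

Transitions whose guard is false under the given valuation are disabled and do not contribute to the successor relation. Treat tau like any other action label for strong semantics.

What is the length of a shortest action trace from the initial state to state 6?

Answer: 2

Trace:
BFS to 6:
  L0 = {0}
  L1 = {2,3,4,5}
  L2 = {1,6}
first hit 6 at d=2 via d·a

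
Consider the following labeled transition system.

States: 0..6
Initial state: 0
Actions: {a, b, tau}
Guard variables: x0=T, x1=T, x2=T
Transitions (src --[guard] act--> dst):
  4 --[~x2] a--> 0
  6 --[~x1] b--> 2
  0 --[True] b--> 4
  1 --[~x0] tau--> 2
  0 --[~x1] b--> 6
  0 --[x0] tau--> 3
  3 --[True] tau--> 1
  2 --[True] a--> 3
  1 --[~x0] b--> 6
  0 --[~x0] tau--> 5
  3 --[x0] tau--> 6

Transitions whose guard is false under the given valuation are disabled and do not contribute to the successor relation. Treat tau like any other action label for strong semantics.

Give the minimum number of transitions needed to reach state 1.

Answer: 2

Trace:
BFS to 1:
  Layer 0: {0}
  Layer 1: {3,4}
  Layer 2: {1,6}
depth(1)=2, e.g. tau·tau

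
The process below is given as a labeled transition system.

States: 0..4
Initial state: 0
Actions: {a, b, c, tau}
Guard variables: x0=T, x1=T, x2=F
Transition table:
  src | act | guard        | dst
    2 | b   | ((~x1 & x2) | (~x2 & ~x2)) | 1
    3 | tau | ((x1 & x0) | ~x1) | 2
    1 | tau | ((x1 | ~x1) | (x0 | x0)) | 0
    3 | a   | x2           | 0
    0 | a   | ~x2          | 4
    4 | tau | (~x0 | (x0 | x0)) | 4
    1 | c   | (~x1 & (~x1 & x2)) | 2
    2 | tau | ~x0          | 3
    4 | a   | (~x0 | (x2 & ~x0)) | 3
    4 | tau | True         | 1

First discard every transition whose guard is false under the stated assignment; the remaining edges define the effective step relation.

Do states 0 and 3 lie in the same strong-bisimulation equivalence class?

Bisimulation quotient by refinement:
  P[0] = {{0,1,2,3,4}}
  P[1] = {{0},{1,3,4},{2}}
  P[2] = {{0},{1},{2},{3},{4}}
5 equivalence class(es) (converged in 3)
0∈{0}, 3∈{3}

Answer: NOT BISIMILAR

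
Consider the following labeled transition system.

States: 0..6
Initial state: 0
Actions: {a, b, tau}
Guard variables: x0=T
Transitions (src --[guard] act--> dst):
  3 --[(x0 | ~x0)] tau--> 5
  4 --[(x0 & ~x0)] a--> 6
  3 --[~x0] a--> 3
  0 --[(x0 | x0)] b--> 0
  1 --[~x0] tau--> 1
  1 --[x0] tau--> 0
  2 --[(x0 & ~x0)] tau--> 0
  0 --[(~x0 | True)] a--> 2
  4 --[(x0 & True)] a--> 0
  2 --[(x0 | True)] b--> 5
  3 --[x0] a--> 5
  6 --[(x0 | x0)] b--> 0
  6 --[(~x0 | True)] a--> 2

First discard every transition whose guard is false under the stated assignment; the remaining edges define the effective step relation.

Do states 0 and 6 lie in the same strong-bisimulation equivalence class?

Answer: BISIMILAR

Working:
Refine partition for ~:
  P[0] = {{0,1,2,3,4,5,6}}
  P[1] = {{0,6},{1},{2},{3},{4},{5}}
Fixed point at round 2; 6 class(es).
class of 0: {0,6}; class of 6: {0,6}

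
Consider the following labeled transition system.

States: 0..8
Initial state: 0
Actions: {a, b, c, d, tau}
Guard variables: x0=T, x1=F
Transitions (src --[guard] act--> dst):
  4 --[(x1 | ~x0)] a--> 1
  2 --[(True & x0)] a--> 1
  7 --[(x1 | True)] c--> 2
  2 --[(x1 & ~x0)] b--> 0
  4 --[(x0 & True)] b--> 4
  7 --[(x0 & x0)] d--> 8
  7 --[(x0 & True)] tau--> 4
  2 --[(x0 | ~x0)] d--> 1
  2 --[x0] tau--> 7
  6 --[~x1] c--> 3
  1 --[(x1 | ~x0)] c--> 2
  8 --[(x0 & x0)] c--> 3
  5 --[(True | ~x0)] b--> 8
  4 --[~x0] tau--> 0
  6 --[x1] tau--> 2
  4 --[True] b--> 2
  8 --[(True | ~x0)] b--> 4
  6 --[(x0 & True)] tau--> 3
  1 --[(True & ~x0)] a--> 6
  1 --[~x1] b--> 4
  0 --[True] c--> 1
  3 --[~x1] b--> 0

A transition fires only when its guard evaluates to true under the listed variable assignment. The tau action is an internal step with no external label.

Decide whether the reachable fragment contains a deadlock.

Reachable = {0,1,2,3,4,7,8}
  0: c→1  [deg 1]
  1: b→4  [deg 1]
  2: a→1  d→1  tau→7  [deg 3]
  3: b→0  [deg 1]
  4: b→2  b→4  [deg 2]
  7: c→2  d→8  tau→4  [deg 3]
  8: b→4  c→3  [deg 2]

Answer: DEADLOCK-FREE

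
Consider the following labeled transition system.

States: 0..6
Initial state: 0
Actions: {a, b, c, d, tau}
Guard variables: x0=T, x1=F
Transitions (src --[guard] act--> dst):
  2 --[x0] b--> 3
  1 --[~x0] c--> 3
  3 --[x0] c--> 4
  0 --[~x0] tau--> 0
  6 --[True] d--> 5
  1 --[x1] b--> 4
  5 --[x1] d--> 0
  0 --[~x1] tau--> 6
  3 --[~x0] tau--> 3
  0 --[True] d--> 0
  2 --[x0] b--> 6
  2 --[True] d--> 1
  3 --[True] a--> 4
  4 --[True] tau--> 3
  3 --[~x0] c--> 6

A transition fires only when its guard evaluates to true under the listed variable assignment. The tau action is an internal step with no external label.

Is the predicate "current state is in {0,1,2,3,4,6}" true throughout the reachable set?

Answer: INVARIANT VIOLATED at state 5

Trace:
Inv-set: {0,1,2,3,4,6}
R = {0,5,6}
  0: ✓
  5: outside
  6: ✓
witness against invariant: tau·d → 5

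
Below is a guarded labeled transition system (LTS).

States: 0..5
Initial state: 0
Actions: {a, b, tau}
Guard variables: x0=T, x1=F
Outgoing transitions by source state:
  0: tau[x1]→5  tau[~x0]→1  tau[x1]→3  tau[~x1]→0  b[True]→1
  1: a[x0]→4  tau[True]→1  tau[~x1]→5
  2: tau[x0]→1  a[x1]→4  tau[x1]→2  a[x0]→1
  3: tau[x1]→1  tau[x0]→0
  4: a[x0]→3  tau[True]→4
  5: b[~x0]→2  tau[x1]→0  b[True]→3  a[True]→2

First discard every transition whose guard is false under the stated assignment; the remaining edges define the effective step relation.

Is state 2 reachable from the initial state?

Guard filter leaves 12 enabled edge(s).
depth 0: {0}
depth 1: {1}  now seen {0,1}
depth 2: {4,5}  now seen {0,1,4,5}
depth 3: {2,3}  now seen {0,1,2,3,4,5}
R = {0,1,2,3,4,5}
trace reaching 2: b·tau·a

Answer: REACHABLE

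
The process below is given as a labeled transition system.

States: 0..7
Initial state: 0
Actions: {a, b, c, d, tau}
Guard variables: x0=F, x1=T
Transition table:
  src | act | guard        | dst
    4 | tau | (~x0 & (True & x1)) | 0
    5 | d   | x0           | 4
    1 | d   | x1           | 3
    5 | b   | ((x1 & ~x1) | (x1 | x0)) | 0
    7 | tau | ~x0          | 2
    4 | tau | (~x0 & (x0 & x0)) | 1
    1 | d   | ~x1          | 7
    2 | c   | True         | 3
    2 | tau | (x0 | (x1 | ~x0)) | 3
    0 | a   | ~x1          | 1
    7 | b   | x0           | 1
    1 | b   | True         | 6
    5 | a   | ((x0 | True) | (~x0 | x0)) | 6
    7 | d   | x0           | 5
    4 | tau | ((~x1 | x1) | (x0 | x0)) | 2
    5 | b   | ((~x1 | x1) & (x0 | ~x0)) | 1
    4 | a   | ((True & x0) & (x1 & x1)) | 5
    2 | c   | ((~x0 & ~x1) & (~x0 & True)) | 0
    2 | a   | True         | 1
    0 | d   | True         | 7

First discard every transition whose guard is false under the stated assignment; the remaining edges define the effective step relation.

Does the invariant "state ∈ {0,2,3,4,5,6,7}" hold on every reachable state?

Answer: INVARIANT VIOLATED at state 1

Working:
Inv-set: {0,2,3,4,5,6,7}
Reach set: {0,1,2,3,6,7}
  0: ✓
  1: VIOLATES
  2: ✓
  3: ✓
  6: ✓
  7: ✓
counterexample path to 1: d·tau·a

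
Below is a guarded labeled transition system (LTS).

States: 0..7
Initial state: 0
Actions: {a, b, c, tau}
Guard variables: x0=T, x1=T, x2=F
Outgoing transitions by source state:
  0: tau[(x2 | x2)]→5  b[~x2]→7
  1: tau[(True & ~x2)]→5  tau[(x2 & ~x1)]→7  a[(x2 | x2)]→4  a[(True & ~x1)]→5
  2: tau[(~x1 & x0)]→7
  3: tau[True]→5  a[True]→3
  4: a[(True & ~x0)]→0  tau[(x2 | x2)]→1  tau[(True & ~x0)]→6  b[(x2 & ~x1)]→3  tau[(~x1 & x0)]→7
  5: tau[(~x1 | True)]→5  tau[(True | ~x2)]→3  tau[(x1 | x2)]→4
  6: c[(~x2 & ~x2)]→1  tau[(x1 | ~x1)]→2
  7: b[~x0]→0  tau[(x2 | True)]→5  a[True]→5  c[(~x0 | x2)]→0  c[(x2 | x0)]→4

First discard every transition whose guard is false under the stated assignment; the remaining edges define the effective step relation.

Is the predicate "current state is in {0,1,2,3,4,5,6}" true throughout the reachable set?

Safe = {0,1,2,3,4,5,6}
Reach set: {0,3,4,5,7}
  0: ok
  3: ok
  4: ok
  5: ok
  7: ✗ unsafe
reach 7 via b — violates

Answer: INVARIANT VIOLATED at state 7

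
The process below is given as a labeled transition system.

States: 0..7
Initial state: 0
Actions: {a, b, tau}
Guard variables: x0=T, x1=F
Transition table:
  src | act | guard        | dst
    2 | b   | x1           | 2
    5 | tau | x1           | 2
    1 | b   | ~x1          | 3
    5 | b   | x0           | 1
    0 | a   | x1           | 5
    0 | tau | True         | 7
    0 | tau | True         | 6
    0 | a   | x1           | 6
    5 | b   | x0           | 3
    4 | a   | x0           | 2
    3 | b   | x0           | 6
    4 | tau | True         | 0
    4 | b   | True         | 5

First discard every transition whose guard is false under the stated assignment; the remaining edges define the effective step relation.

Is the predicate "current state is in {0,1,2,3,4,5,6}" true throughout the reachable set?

Answer: INVARIANT VIOLATED at state 7

Working:
Safe = {0,1,2,3,4,5,6}
Reach set: {0,6,7}
  0: safe
  6: safe
  7: ✗ unsafe
witness against invariant: tau → 7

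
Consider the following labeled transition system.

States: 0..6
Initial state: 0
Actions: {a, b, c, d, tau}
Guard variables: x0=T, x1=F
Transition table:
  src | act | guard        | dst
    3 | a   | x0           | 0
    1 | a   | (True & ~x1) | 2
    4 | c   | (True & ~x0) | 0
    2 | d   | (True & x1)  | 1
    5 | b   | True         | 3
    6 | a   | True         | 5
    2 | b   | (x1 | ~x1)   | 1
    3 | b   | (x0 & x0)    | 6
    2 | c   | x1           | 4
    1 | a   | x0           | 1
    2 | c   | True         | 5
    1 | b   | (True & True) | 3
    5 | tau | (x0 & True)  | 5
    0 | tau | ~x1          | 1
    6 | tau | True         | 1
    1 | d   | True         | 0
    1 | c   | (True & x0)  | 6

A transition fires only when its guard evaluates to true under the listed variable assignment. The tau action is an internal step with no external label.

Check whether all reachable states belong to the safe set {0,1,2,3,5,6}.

Inv-set: {0,1,2,3,5,6}
Reachable = {0,1,2,3,5,6}
  0: ✓
  1: ✓
  2: ✓
  3: ✓
  5: ✓
  6: ✓

Answer: INVARIANT HOLDS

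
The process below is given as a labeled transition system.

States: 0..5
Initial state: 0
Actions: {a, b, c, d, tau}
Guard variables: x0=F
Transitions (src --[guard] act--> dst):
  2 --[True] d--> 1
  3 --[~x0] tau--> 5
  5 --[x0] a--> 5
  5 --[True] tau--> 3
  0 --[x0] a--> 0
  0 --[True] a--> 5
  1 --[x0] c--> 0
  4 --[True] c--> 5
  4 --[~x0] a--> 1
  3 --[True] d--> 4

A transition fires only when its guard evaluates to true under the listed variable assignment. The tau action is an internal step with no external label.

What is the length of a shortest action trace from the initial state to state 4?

Answer: 3

Analysis:
Breadth-first toward 4:
  Layer 0: {0}
  Layer 1: {5}
  Layer 2: {3}
  Layer 3: {4}
first hit 4 at d=3 via a·tau·d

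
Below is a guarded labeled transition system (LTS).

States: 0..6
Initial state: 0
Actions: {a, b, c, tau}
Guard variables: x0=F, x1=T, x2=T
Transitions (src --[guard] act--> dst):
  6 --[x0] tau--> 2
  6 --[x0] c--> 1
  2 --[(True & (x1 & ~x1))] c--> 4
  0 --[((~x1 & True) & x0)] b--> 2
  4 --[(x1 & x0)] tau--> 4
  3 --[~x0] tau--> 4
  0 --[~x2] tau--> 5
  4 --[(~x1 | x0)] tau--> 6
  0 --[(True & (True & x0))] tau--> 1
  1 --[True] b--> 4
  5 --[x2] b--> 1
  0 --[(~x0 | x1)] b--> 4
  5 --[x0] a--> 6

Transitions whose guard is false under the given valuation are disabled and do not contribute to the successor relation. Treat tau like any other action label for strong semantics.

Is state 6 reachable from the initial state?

Answer: UNREACHABLE

Analysis:
Guard filter leaves 4 enabled edge(s).
depth 0: {0}
depth 1: {4}  cumulative {0,4}
R = {0,4}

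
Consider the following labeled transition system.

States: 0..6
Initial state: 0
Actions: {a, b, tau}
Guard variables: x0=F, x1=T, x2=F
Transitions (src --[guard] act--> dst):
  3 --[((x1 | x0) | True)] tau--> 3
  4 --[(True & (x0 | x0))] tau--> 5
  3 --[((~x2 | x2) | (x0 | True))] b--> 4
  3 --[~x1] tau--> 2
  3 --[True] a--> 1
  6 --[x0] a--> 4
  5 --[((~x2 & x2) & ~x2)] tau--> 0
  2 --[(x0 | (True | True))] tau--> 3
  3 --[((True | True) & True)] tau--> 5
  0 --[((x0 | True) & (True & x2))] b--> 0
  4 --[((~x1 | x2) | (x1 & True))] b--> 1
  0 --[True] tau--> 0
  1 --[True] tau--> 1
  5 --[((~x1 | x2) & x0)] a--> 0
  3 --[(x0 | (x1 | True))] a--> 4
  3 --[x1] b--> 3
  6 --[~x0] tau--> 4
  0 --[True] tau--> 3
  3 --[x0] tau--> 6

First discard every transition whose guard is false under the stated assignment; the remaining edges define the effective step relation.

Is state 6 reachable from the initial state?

12 transition(s) survive guard evaluation.
depth 0: {0}
depth 1: {3}  cumulative {0,3}
depth 2: {1,4,5}  cumulative {0,1,3,4,5}
Reach set: {0,1,3,4,5}

Answer: UNREACHABLE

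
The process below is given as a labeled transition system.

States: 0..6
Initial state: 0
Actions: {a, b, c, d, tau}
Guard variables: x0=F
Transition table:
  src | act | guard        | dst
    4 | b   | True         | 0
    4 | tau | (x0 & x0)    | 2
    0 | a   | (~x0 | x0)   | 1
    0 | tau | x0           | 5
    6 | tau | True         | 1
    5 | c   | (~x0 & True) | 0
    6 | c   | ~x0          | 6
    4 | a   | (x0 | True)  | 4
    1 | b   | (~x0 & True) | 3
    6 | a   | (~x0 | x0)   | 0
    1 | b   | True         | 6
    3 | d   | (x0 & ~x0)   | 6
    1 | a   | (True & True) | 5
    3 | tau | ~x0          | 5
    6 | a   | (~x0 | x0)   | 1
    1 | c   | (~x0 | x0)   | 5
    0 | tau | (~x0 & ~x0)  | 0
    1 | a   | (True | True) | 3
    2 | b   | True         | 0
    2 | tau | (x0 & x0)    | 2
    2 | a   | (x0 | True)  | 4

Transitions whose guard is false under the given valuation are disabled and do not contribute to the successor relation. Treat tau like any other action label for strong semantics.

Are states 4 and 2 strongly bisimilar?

Bisimulation quotient by refinement:
  P[0] = {{0,1,2,3,4,5,6}}
  P[1] = {{0},{1},{2,4},{3},{5},{6}}
Fixed point at round 2; 6 class(es).
4∈{2,4}, 2∈{2,4}

Answer: BISIMILAR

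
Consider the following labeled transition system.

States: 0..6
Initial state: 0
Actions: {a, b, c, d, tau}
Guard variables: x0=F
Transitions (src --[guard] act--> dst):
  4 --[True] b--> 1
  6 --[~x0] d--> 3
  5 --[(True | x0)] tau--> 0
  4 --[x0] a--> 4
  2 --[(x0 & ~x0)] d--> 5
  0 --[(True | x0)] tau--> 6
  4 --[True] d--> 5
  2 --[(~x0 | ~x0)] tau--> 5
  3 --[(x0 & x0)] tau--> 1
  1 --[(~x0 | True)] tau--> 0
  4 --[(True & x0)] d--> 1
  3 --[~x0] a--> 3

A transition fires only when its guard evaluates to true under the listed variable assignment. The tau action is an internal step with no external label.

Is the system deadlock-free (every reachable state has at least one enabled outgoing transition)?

Answer: DEADLOCK-FREE

Working:
R = {0,3,6}
  0: tau→6  [1 out]
  3: a→3  [1 out]
  6: d→3  [1 out]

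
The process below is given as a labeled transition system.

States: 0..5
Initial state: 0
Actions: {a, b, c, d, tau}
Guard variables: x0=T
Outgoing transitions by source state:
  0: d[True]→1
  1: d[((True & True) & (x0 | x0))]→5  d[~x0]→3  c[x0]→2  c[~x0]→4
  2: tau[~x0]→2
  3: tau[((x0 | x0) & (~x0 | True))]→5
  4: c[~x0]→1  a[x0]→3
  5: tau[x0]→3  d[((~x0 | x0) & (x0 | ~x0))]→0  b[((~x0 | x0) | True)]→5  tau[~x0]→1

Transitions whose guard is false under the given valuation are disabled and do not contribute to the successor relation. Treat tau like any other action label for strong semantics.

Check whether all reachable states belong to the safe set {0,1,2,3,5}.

Inv-set: {0,1,2,3,5}
Reachable = {0,1,2,3,5}
  0: safe
  1: safe
  2: safe
  3: safe
  5: safe

Answer: INVARIANT HOLDS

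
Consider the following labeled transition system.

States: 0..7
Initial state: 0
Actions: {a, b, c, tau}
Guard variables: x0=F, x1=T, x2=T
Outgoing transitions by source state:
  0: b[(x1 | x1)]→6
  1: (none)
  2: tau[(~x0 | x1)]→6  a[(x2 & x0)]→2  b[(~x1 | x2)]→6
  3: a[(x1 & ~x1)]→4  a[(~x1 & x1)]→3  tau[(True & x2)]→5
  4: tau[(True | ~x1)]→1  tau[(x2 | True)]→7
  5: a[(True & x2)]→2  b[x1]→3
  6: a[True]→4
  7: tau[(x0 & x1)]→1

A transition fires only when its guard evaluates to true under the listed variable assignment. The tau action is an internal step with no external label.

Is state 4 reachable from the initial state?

Answer: REACHABLE

Trace:
After dropping false guards: 9 live edges.
L0 = {0}
L1 = {6}  cumulative {0,6}
L2 = {4}  cumulative {0,4,6}
L3 = {1,7}  cumulative {0,1,4,6,7}
R = {0,1,4,6,7}
trace reaching 4: b·a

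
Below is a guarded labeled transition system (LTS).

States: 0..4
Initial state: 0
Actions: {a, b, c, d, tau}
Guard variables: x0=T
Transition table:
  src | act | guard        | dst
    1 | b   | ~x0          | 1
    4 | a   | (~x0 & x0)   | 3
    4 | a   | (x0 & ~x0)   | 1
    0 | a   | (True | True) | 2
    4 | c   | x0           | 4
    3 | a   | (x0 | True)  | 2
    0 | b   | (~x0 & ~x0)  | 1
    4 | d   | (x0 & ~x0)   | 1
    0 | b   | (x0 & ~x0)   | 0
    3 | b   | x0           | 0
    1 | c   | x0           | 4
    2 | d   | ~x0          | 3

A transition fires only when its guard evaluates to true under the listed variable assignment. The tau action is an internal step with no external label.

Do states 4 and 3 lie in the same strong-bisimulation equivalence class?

Refine partition for ~:
  P[0] = {{0,1,2,3,4}}
  P[1] = {{0},{1,4},{2},{3}}
4 equivalence class(es) (converged in 2)
[4]={1,4}  [3]={3}

Answer: NOT BISIMILAR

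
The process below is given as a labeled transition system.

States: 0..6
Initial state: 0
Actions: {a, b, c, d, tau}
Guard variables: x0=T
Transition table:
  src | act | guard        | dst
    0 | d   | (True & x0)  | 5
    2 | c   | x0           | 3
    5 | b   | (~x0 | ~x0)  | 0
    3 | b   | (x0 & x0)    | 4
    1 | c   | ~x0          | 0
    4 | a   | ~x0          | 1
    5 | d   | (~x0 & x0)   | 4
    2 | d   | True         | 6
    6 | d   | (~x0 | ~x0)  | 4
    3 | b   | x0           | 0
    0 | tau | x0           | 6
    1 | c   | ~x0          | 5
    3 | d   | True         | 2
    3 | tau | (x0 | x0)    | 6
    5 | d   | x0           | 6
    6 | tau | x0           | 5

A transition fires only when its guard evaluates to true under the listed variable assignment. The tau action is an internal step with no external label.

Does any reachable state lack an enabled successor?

Reach set: {0,5,6}
  0: d→5  tau→6  [2 out]
  5: d→6  [1 out]
  6: tau→5  [1 out]

Answer: DEADLOCK-FREE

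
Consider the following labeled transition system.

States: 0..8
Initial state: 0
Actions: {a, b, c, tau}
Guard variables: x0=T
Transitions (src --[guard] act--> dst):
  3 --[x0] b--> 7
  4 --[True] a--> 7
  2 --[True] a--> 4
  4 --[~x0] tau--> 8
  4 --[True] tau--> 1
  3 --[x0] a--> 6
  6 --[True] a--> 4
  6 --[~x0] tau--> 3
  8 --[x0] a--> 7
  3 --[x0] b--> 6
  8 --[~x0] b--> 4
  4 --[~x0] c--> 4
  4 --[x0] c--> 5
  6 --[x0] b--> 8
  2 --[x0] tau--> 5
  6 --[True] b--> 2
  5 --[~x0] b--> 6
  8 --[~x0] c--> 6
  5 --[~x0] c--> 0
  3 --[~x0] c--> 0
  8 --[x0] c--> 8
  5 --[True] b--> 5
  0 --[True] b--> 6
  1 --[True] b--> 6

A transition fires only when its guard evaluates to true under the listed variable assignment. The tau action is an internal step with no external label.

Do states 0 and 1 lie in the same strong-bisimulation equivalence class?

Bisimulation quotient by refinement:
  π0 = {{0,1,2,3,4,5,6,7,8}}
  π1 = {{0,1,5},{2},{3,6},{4},{7},{8}}
  π2 = {{0,1},{2},{3},{4},{5},{6},{7},{8}}
stable after 3 split(s): 8 block(s)
[0]={0,1}  [1]={0,1}

Answer: BISIMILAR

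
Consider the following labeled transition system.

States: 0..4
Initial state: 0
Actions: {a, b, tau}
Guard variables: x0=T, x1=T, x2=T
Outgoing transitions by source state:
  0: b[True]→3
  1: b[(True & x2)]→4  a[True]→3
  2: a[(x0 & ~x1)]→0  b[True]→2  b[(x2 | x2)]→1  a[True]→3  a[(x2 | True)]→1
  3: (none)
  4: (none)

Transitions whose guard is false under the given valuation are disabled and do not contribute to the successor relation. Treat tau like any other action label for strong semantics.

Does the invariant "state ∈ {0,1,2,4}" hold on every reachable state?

Answer: INVARIANT VIOLATED at state 3

Analysis:
Safe = {0,1,2,4}
Reach set: {0,3}
  0: ✓
  3: outside
witness against invariant: b → 3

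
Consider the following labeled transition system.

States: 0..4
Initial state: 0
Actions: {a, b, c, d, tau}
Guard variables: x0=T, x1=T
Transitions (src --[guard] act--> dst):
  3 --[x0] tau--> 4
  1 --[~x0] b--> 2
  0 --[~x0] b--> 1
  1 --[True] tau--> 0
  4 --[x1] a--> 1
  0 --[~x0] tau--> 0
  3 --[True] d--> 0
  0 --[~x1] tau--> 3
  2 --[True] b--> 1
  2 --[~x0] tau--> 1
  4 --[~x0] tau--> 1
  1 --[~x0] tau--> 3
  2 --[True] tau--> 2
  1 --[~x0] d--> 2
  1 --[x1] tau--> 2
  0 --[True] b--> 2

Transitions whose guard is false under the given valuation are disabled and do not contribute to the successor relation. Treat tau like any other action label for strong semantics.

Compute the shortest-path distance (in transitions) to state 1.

Answer: 2

Analysis:
BFS to 1:
  depth 0: {0}
  depth 1: {2}
  depth 2: {1}
depth(1)=2, e.g. b·b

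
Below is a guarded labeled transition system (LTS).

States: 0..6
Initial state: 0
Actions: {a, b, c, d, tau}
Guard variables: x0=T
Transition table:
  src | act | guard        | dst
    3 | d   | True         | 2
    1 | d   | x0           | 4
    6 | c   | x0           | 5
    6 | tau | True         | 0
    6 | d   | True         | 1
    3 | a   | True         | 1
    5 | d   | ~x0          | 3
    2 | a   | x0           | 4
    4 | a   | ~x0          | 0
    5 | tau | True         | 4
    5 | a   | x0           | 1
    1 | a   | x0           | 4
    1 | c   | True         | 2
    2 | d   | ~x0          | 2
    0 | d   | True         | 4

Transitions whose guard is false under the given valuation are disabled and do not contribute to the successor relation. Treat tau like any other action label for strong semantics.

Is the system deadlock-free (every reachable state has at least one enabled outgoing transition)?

Reachable = {0,4}
  0: d→4  [1 exit(s)]
  4: ∅  [STUCK]
Path to 4: d

Answer: DEADLOCK at state 4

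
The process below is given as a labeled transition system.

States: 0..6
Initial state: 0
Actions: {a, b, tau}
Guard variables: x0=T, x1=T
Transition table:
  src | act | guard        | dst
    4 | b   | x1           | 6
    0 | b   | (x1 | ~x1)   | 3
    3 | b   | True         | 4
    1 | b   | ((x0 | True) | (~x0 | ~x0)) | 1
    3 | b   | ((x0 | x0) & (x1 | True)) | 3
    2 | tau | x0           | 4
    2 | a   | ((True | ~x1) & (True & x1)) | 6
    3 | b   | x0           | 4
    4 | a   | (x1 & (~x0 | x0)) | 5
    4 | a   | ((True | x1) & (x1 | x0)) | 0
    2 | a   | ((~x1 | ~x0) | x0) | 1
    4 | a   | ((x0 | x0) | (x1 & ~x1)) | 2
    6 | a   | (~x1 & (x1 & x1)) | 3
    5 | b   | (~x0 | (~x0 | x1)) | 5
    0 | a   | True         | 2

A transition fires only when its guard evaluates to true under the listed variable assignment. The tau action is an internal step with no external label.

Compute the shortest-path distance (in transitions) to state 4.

Answer: 2

Working:
BFS to 4:
  L0 = {0}
  L1 = {2,3}
  L2 = {1,4,6}
depth(4)=2, e.g. a·tau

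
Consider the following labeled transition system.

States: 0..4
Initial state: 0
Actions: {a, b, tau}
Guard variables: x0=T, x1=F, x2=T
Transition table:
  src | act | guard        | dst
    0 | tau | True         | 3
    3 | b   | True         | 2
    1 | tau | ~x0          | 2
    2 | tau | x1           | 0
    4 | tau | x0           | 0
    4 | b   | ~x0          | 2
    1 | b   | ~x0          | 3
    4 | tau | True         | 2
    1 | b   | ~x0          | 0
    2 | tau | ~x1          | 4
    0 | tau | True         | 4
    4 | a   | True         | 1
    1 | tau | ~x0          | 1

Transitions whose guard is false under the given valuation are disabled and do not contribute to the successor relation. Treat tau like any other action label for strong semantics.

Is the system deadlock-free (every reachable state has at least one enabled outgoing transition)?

Reachable = {0,1,2,3,4}
  0: tau→3  tau→4  [2 exit(s)]
  1: ∅  [deadlock]
  2: tau→4  [1 exit(s)]
  3: b→2  [1 exit(s)]
  4: a→1  tau→0  tau→2  [3 exit(s)]
Path to 1: tau·a

Answer: DEADLOCK at state 1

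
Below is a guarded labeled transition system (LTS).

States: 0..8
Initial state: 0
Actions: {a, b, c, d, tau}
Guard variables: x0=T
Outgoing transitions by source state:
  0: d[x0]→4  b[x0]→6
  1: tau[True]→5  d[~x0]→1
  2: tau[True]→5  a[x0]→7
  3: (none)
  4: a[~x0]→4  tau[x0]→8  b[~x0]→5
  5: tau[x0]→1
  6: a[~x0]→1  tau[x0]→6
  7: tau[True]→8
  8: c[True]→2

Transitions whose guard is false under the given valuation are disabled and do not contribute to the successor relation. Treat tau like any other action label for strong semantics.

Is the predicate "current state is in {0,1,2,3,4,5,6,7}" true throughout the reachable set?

Answer: INVARIANT VIOLATED at state 8

Working:
Inv-set: {0,1,2,3,4,5,6,7}
Reach set: {0,1,2,4,5,6,7,8}
  0: ✓
  1: ✓
  2: ✓
  4: ✓
  5: ✓
  6: ✓
  7: ✓
  8: outside
reach 8 via d·tau — violates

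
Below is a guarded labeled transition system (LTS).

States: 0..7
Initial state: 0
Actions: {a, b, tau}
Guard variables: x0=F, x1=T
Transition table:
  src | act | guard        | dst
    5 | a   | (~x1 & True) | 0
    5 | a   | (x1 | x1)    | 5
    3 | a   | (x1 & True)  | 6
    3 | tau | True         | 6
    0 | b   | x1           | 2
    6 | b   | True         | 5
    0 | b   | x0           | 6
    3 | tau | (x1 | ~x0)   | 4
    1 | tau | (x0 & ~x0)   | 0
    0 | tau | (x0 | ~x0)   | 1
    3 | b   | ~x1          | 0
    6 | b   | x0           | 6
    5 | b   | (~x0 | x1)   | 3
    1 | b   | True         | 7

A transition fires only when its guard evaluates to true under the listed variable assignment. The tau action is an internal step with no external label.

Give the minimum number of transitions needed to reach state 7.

Layered search for 7:
  Layer 0: {0}
  Layer 1: {1,2}
  Layer 2: {7}
first hit 7 at d=2 via tau·b

Answer: 2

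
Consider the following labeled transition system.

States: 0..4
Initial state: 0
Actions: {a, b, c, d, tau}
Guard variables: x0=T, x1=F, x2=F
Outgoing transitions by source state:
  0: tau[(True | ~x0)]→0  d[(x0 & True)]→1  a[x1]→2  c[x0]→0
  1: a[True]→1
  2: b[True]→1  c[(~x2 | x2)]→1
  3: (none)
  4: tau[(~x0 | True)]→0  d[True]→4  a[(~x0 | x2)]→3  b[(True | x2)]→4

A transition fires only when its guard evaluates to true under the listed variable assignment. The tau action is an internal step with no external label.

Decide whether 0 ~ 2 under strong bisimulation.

Answer: NOT BISIMILAR

Analysis:
Bisimulation quotient by refinement:
  π0 = {{0,1,2,3,4}}
  π1 = {{0},{1},{2},{3},{4}}
5 equivalence class(es) (converged in 2)
[0]={0}  [2]={2}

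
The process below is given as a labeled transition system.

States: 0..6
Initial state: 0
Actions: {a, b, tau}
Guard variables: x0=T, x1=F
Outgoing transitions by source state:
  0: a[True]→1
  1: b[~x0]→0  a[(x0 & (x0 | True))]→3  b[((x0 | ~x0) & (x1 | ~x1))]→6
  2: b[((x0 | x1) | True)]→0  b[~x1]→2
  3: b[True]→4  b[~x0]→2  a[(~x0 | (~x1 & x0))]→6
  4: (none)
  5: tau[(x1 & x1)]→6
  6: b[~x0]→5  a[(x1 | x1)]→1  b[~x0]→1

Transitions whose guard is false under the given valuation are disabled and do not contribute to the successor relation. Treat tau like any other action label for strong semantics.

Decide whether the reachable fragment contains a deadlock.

Reach set: {0,1,3,4,6}
  0: a→1  [1 exit(s)]
  1: a→3  b→6  [2 exit(s)]
  3: a→6  b→4  [2 exit(s)]
  4: ∅  [deadlock]
  6: ∅  [deadlock]
witness 4: a·a·b

Answer: DEADLOCK at state 4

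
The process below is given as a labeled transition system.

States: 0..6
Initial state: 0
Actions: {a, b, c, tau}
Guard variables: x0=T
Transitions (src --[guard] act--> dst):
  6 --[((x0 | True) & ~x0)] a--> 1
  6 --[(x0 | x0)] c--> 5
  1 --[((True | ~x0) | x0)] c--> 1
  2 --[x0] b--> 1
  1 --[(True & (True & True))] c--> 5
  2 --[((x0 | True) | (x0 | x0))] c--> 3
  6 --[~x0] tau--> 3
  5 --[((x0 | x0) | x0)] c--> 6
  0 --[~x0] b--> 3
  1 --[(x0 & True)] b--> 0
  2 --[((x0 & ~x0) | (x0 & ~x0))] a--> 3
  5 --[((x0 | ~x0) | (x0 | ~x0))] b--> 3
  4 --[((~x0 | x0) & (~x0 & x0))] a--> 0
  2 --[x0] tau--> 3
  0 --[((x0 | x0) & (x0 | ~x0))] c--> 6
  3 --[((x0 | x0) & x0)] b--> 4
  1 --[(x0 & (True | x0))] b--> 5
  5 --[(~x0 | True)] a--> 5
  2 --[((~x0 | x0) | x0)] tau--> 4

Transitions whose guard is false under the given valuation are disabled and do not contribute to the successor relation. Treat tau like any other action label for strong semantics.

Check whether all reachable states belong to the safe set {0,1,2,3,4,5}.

Inv-set: {0,1,2,3,4,5}
Reachable = {0,3,4,5,6}
  0: safe
  3: safe
  4: safe
  5: safe
  6: ✗ unsafe
witness against invariant: c → 6

Answer: INVARIANT VIOLATED at state 6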